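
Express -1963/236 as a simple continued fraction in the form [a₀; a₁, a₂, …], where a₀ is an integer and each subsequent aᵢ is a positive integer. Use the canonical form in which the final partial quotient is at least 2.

[-9; 1, 2, 6, 1, 4, 2]

-1963 = -9·236 + 161, so a_0 = -9
236 = 1·161 + 75, so a_1 = 1
161 = 2·75 + 11, so a_2 = 2
75 = 6·11 + 9, so a_3 = 6
11 = 1·9 + 2, so a_4 = 1
9 = 4·2 + 1, so a_5 = 4
2 = 2·1 + 0, so a_6 = 2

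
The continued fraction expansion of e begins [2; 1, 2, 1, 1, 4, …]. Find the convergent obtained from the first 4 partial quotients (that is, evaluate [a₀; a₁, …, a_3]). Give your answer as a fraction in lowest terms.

11/4

a_0 = 2: 2/1
a_1 = 1: 3/1
a_2 = 2: 8/3
a_3 = 1: 11/4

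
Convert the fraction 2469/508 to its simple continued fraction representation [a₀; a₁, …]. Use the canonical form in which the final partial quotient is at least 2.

[4; 1, 6, 6, 2, 5]

2469 = 4·508 + 437, so a_0 = 4
508 = 1·437 + 71, so a_1 = 1
437 = 6·71 + 11, so a_2 = 6
71 = 6·11 + 5, so a_3 = 6
11 = 2·5 + 1, so a_4 = 2
5 = 5·1 + 0, so a_5 = 5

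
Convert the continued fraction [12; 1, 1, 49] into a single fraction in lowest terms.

1238/99

a_0 = 12: 12/1
a_1 = 1: 13/1
a_2 = 1: 25/2
a_3 = 49: 1238/99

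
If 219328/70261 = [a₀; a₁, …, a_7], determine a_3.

219328 ÷ 70261 → quotient 3, remainder 8545
70261 ÷ 8545 → quotient 8, remainder 1901
8545 ÷ 1901 → quotient 4, remainder 941
1901 ÷ 941 → quotient 2, remainder 19

2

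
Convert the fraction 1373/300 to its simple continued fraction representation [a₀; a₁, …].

1373 = 4·300 + 173, so a_0 = 4
300 = 1·173 + 127, so a_1 = 1
173 = 1·127 + 46, so a_2 = 1
127 = 2·46 + 35, so a_3 = 2
46 = 1·35 + 11, so a_4 = 1
35 = 3·11 + 2, so a_5 = 3
11 = 5·2 + 1, so a_6 = 5
2 = 2·1 + 0, so a_7 = 2

[4; 1, 1, 2, 1, 3, 5, 2]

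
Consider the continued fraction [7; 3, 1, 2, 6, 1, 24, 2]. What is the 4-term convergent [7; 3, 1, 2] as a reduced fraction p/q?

80/11

Compute successive convergents:
a_0 = 7: 7/1
a_1 = 3: 22/3
a_2 = 1: 29/4
a_3 = 2: 80/11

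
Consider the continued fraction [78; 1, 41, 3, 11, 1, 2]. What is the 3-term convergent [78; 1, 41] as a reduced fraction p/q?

Starting at the tail and folding back:
Start with 41.
1 + 1/(41/1) = 1 + 1/41 = 42/41
78 + 1/(42/41) = 78 + 41/42 = 3317/42

3317/42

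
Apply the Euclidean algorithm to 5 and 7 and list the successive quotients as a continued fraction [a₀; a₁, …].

[0; 1, 2, 2]

5 = 0·7 + 5, so a_0 = 0
7 = 1·5 + 2, so a_1 = 1
5 = 2·2 + 1, so a_2 = 2
2 = 2·1 + 0, so a_3 = 2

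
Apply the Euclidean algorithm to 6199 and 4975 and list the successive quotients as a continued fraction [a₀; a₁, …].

6199 = 1·4975 + 1224, so a_0 = 1
4975 = 4·1224 + 79, so a_1 = 4
1224 = 15·79 + 39, so a_2 = 15
79 = 2·39 + 1, so a_3 = 2
39 = 39·1 + 0, so a_4 = 39

[1; 4, 15, 2, 39]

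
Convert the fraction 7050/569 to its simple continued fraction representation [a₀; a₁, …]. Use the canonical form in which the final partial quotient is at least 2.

[12; 2, 1, 1, 3, 2, 6, 2]

Apply division with remainder until the remainder is 0:
7050 = 12·569 + 222, so a_0 = 12
569 = 2·222 + 125, so a_1 = 2
222 = 1·125 + 97, so a_2 = 1
125 = 1·97 + 28, so a_3 = 1
97 = 3·28 + 13, so a_4 = 3
28 = 2·13 + 2, so a_5 = 2
13 = 6·2 + 1, so a_6 = 6
2 = 2·1 + 0, so a_7 = 2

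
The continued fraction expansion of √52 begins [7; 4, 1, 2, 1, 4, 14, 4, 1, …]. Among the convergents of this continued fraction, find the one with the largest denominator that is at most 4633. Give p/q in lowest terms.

9223/1279

a_0 = 7: 7/1  (≤ bound)
a_1 = 4: 29/4  (≤ bound)
a_2 = 1: 36/5  (≤ bound)
a_3 = 2: 101/14  (≤ bound)
a_4 = 1: 137/19  (≤ bound)
a_5 = 4: 649/90  (≤ bound)
a_6 = 14: 9223/1279  (≤ bound)
a_7 = 4: 37541/5206  (> 4633, stop)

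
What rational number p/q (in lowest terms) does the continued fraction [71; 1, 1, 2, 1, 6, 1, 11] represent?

a_0 = 71: 71/1
a_1 = 1: 72/1
a_2 = 1: 143/2
a_3 = 2: 358/5
a_4 = 1: 501/7
a_5 = 6: 3364/47
a_6 = 1: 3865/54
a_7 = 11: 45879/641

45879/641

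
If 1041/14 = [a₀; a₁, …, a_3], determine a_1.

2

⌊1041/14⌋ = 74, remainder 5
⌊14/5⌋ = 2, remainder 4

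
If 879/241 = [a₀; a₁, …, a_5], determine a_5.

14

879 ÷ 241 → quotient 3, remainder 156
241 ÷ 156 → quotient 1, remainder 85
156 ÷ 85 → quotient 1, remainder 71
85 ÷ 71 → quotient 1, remainder 14
71 ÷ 14 → quotient 5, remainder 1
14 ÷ 1 → quotient 14, remainder 0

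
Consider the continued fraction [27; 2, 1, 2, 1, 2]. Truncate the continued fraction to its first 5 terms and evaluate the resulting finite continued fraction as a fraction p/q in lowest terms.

Use the convergent recurrence hₖ = aₖ·hₖ₋₁ + hₖ₋₂ (and likewise for the denominators kₖ):
a_0 = 27: 27/1
a_1 = 2: 55/2
a_2 = 1: 82/3
a_3 = 2: 219/8
a_4 = 1: 301/11

301/11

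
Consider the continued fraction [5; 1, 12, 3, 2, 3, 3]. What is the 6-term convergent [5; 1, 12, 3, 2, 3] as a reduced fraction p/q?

a_0 = 5: 5/1
a_1 = 1: 6/1
a_2 = 12: 77/13
a_3 = 3: 237/40
a_4 = 2: 551/93
a_5 = 3: 1890/319

1890/319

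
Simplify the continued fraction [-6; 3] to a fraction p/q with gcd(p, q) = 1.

-17/3

Work from the innermost term outward:
Start with 3.
-6 + 1/(3/1) = -6 + 1/3 = -17/3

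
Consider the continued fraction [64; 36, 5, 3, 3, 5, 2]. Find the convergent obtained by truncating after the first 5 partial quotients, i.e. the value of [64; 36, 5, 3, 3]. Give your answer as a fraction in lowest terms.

122805/1918

Collapse the nested fraction from the inside out:
Start with 3.
3 + 1/(3/1) = 3 + 1/3 = 10/3
5 + 1/(10/3) = 5 + 3/10 = 53/10
36 + 1/(53/10) = 36 + 10/53 = 1918/53
64 + 1/(1918/53) = 64 + 53/1918 = 122805/1918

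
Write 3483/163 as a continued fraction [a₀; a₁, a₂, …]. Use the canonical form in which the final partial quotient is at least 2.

3483 = 21·163 + 60, so a_0 = 21
163 = 2·60 + 43, so a_1 = 2
60 = 1·43 + 17, so a_2 = 1
43 = 2·17 + 9, so a_3 = 2
17 = 1·9 + 8, so a_4 = 1
9 = 1·8 + 1, so a_5 = 1
8 = 8·1 + 0, so a_6 = 8

[21; 2, 1, 2, 1, 1, 8]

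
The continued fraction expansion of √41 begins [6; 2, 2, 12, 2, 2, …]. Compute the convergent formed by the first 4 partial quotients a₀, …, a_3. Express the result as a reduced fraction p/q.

397/62

Compute successive convergents:
a_0 = 6: 6/1
a_1 = 2: 13/2
a_2 = 2: 32/5
a_3 = 12: 397/62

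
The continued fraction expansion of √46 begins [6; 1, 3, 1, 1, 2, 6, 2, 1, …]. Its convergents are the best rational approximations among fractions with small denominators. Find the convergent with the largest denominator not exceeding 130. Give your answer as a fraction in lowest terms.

List convergents until the denominator exceeds the bound:
a_0 = 6: 6/1  (≤ bound)
a_1 = 1: 7/1  (≤ bound)
a_2 = 3: 27/4  (≤ bound)
a_3 = 1: 34/5  (≤ bound)
a_4 = 1: 61/9  (≤ bound)
a_5 = 2: 156/23  (≤ bound)
a_6 = 6: 997/147  (> 130, stop)

156/23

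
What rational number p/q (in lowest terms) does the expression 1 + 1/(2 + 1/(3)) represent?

Start with 3.
2 + 1/(3/1) = 2 + 1/3 = 7/3
1 + 1/(7/3) = 1 + 3/7 = 10/7

10/7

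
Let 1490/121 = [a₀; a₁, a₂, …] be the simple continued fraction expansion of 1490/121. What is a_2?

Run the Euclidean algorithm, recording each quotient:
⌊1490/121⌋ = 12, remainder 38
⌊121/38⌋ = 3, remainder 7
⌊38/7⌋ = 5, remainder 3

5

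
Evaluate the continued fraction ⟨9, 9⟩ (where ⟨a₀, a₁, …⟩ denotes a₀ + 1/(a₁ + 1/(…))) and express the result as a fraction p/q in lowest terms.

a_0 = 9: 9/1
a_1 = 9: 82/9

82/9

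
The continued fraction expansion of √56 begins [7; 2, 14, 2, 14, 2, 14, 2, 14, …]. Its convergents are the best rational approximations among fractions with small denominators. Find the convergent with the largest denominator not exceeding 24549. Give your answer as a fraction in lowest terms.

13455/1798

a_0 = 7: 7/1  (≤ bound)
a_1 = 2: 15/2  (≤ bound)
a_2 = 14: 217/29  (≤ bound)
a_3 = 2: 449/60  (≤ bound)
a_4 = 14: 6503/869  (≤ bound)
a_5 = 2: 13455/1798  (≤ bound)
a_6 = 14: 194873/26041  (> 24549, stop)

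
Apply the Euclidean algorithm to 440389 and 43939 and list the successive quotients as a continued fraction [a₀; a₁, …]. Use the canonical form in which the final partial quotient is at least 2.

Repeatedly divide and take the remainder:
440389 ÷ 43939 → quotient 10, remainder 999
43939 ÷ 999 → quotient 43, remainder 982
999 ÷ 982 → quotient 1, remainder 17
982 ÷ 17 → quotient 57, remainder 13
17 ÷ 13 → quotient 1, remainder 4
13 ÷ 4 → quotient 3, remainder 1
4 ÷ 1 → quotient 4, remainder 0

[10; 43, 1, 57, 1, 3, 4]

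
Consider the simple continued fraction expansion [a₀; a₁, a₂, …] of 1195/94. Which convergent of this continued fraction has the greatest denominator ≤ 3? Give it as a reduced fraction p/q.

a_0 = 12: 12/1  (≤ bound)
a_1 = 1: 13/1  (≤ bound)
a_2 = 2: 38/3  (≤ bound)
a_3 = 2: 89/7  (> 3, stop)

38/3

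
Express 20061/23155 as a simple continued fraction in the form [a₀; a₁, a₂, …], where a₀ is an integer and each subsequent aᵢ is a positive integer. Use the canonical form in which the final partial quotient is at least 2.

20061 ÷ 23155 → quotient 0, remainder 20061
23155 ÷ 20061 → quotient 1, remainder 3094
20061 ÷ 3094 → quotient 6, remainder 1497
3094 ÷ 1497 → quotient 2, remainder 100
1497 ÷ 100 → quotient 14, remainder 97
100 ÷ 97 → quotient 1, remainder 3
97 ÷ 3 → quotient 32, remainder 1
3 ÷ 1 → quotient 3, remainder 0

[0; 1, 6, 2, 14, 1, 32, 3]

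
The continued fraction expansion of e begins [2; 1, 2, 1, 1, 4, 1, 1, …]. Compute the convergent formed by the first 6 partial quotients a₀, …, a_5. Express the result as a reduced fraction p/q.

Compute successive convergents:
a_0 = 2: 2/1
a_1 = 1: 3/1
a_2 = 2: 8/3
a_3 = 1: 11/4
a_4 = 1: 19/7
a_5 = 4: 87/32

87/32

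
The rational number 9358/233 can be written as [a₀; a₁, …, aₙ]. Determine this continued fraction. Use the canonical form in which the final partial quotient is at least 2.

9358 = 40·233 + 38, so a_0 = 40
233 = 6·38 + 5, so a_1 = 6
38 = 7·5 + 3, so a_2 = 7
5 = 1·3 + 2, so a_3 = 1
3 = 1·2 + 1, so a_4 = 1
2 = 2·1 + 0, so a_5 = 2

[40; 6, 7, 1, 1, 2]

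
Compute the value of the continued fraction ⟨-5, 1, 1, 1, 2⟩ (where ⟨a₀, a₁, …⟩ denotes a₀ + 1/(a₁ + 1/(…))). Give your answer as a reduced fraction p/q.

-35/8

Start with 2.
1 + 1/(2/1) = 1 + 1/2 = 3/2
1 + 1/(3/2) = 1 + 2/3 = 5/3
1 + 1/(5/3) = 1 + 3/5 = 8/5
-5 + 1/(8/5) = -5 + 5/8 = -35/8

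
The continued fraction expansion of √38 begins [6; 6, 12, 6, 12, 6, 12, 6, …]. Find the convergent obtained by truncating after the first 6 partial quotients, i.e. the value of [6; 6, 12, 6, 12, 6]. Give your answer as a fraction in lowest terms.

Starting at the tail and folding back:
Start with 6.
12 + 1/(6/1) = 12 + 1/6 = 73/6
6 + 1/(73/6) = 6 + 6/73 = 444/73
12 + 1/(444/73) = 12 + 73/444 = 5401/444
6 + 1/(5401/444) = 6 + 444/5401 = 32850/5401
6 + 1/(32850/5401) = 6 + 5401/32850 = 202501/32850

202501/32850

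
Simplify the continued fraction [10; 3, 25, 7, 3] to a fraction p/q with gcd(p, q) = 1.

Start with 3.
7 + 1/(3/1) = 7 + 1/3 = 22/3
25 + 1/(22/3) = 25 + 3/22 = 553/22
3 + 1/(553/22) = 3 + 22/553 = 1681/553
10 + 1/(1681/553) = 10 + 553/1681 = 17363/1681

17363/1681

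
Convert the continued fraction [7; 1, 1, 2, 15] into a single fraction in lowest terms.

Start with 15.
2 + 1/(15/1) = 2 + 1/15 = 31/15
1 + 1/(31/15) = 1 + 15/31 = 46/31
1 + 1/(46/31) = 1 + 31/46 = 77/46
7 + 1/(77/46) = 7 + 46/77 = 585/77

585/77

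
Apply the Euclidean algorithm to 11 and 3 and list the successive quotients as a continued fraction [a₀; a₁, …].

[3; 1, 2]

⌊11/3⌋ = 3, remainder 2
⌊3/2⌋ = 1, remainder 1
⌊2/1⌋ = 2, remainder 0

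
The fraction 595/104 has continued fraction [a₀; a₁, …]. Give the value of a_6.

595 = 5·104 + 75, so a_0 = 5
104 = 1·75 + 29, so a_1 = 1
75 = 2·29 + 17, so a_2 = 2
29 = 1·17 + 12, so a_3 = 1
17 = 1·12 + 5, so a_4 = 1
12 = 2·5 + 2, so a_5 = 2
5 = 2·2 + 1, so a_6 = 2

2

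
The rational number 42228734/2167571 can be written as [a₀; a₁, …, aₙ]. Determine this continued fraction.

⌊42228734/2167571⌋ = 19, remainder 1044885
⌊2167571/1044885⌋ = 2, remainder 77801
⌊1044885/77801⌋ = 13, remainder 33472
⌊77801/33472⌋ = 2, remainder 10857
⌊33472/10857⌋ = 3, remainder 901
⌊10857/901⌋ = 12, remainder 45
⌊901/45⌋ = 20, remainder 1
⌊45/1⌋ = 45, remainder 0

[19; 2, 13, 2, 3, 12, 20, 45]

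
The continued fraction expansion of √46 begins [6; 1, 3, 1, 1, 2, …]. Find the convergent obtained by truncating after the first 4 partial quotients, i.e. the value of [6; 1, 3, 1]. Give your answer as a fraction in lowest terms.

Use the convergent recurrence hₖ = aₖ·hₖ₋₁ + hₖ₋₂ (and likewise for the denominators kₖ):
a_0 = 6: 6/1
a_1 = 1: 7/1
a_2 = 3: 27/4
a_3 = 1: 34/5

34/5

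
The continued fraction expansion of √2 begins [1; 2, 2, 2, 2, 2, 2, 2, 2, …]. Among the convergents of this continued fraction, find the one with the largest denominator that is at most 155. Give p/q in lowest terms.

99/70

List convergents until the denominator exceeds the bound:
a_0 = 1: 1/1  (≤ bound)
a_1 = 2: 3/2  (≤ bound)
a_2 = 2: 7/5  (≤ bound)
a_3 = 2: 17/12  (≤ bound)
a_4 = 2: 41/29  (≤ bound)
a_5 = 2: 99/70  (≤ bound)
a_6 = 2: 239/169  (> 155, stop)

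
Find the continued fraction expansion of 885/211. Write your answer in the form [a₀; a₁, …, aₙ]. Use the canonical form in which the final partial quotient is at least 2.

[4; 5, 6, 1, 5]

885 = 4·211 + 41, so a_0 = 4
211 = 5·41 + 6, so a_1 = 5
41 = 6·6 + 5, so a_2 = 6
6 = 1·5 + 1, so a_3 = 1
5 = 5·1 + 0, so a_4 = 5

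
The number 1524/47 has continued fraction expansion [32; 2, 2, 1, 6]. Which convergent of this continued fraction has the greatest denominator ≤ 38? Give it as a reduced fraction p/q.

227/7

a_0 = 32: 32/1  (≤ bound)
a_1 = 2: 65/2  (≤ bound)
a_2 = 2: 162/5  (≤ bound)
a_3 = 1: 227/7  (≤ bound)
a_4 = 6: 1524/47  (> 38, stop)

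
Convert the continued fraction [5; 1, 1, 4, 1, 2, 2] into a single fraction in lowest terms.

Start with 2.
2 + 1/(2/1) = 2 + 1/2 = 5/2
1 + 1/(5/2) = 1 + 2/5 = 7/5
4 + 1/(7/5) = 4 + 5/7 = 33/7
1 + 1/(33/7) = 1 + 7/33 = 40/33
1 + 1/(40/33) = 1 + 33/40 = 73/40
5 + 1/(73/40) = 5 + 40/73 = 405/73

405/73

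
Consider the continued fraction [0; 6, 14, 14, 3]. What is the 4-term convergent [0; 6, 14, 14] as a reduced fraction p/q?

a_0 = 0: 0/1
a_1 = 6: 1/6
a_2 = 14: 14/85
a_3 = 14: 197/1196

197/1196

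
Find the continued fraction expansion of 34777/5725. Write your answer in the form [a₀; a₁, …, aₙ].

[6; 13, 2, 2, 4, 1, 15]

Run the Euclidean algorithm, recording each quotient:
⌊34777/5725⌋ = 6, remainder 427
⌊5725/427⌋ = 13, remainder 174
⌊427/174⌋ = 2, remainder 79
⌊174/79⌋ = 2, remainder 16
⌊79/16⌋ = 4, remainder 15
⌊16/15⌋ = 1, remainder 1
⌊15/1⌋ = 15, remainder 0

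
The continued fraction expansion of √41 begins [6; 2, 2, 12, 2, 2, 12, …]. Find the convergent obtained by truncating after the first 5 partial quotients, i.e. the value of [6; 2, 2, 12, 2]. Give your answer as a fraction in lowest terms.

826/129

a_0 = 6: 6/1
a_1 = 2: 13/2
a_2 = 2: 32/5
a_3 = 12: 397/62
a_4 = 2: 826/129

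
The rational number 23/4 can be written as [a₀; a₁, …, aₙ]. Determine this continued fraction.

[5; 1, 3]

Apply division with remainder until the remainder is 0:
23 = 5·4 + 3, so a_0 = 5
4 = 1·3 + 1, so a_1 = 1
3 = 3·1 + 0, so a_2 = 3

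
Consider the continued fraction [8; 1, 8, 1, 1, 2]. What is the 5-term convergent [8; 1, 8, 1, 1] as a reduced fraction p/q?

169/19

Start with 1.
1 + 1/(1/1) = 1 + 1/1 = 2/1
8 + 1/(2/1) = 8 + 1/2 = 17/2
1 + 1/(17/2) = 1 + 2/17 = 19/17
8 + 1/(19/17) = 8 + 17/19 = 169/19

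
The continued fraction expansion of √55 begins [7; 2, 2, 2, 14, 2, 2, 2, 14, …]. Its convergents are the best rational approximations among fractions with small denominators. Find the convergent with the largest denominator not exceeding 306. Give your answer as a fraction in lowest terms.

1283/173

a_0 = 7: 7/1  (≤ bound)
a_1 = 2: 15/2  (≤ bound)
a_2 = 2: 37/5  (≤ bound)
a_3 = 2: 89/12  (≤ bound)
a_4 = 14: 1283/173  (≤ bound)
a_5 = 2: 2655/358  (> 306, stop)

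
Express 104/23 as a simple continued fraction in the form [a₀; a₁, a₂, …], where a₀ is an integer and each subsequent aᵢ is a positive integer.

[4; 1, 1, 11]

Repeatedly divide and take the remainder:
104 ÷ 23 → quotient 4, remainder 12
23 ÷ 12 → quotient 1, remainder 11
12 ÷ 11 → quotient 1, remainder 1
11 ÷ 1 → quotient 11, remainder 0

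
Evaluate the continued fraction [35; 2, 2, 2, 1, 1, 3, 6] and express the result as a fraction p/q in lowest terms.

Work from the innermost term outward:
Start with 6.
3 + 1/(6/1) = 3 + 1/6 = 19/6
1 + 1/(19/6) = 1 + 6/19 = 25/19
1 + 1/(25/19) = 1 + 19/25 = 44/25
2 + 1/(44/25) = 2 + 25/44 = 113/44
2 + 1/(113/44) = 2 + 44/113 = 270/113
2 + 1/(270/113) = 2 + 113/270 = 653/270
35 + 1/(653/270) = 35 + 270/653 = 23125/653

23125/653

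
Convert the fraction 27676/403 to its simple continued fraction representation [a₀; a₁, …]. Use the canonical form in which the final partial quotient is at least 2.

27676 = 68·403 + 272, so a_0 = 68
403 = 1·272 + 131, so a_1 = 1
272 = 2·131 + 10, so a_2 = 2
131 = 13·10 + 1, so a_3 = 13
10 = 10·1 + 0, so a_4 = 10

[68; 1, 2, 13, 10]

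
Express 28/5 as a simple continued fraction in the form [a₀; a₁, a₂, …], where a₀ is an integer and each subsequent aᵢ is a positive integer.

⌊28/5⌋ = 5, remainder 3
⌊5/3⌋ = 1, remainder 2
⌊3/2⌋ = 1, remainder 1
⌊2/1⌋ = 2, remainder 0

[5; 1, 1, 2]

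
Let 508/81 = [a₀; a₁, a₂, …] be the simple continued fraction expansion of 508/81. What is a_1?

508 = 6·81 + 22, so a_0 = 6
81 = 3·22 + 15, so a_1 = 3

3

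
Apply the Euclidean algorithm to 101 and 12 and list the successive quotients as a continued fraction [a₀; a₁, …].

Apply division with remainder until the remainder is 0:
101 ÷ 12 → quotient 8, remainder 5
12 ÷ 5 → quotient 2, remainder 2
5 ÷ 2 → quotient 2, remainder 1
2 ÷ 1 → quotient 2, remainder 0

[8; 2, 2, 2]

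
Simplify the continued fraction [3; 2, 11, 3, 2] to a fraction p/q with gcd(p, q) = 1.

Start with 2.
3 + 1/(2/1) = 3 + 1/2 = 7/2
11 + 1/(7/2) = 11 + 2/7 = 79/7
2 + 1/(79/7) = 2 + 7/79 = 165/79
3 + 1/(165/79) = 3 + 79/165 = 574/165

574/165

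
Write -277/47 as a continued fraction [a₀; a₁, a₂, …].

[-6; 9, 2, 2]

Run the Euclidean algorithm, recording each quotient:
⌊-277/47⌋ = -6, remainder 5
⌊47/5⌋ = 9, remainder 2
⌊5/2⌋ = 2, remainder 1
⌊2/1⌋ = 2, remainder 0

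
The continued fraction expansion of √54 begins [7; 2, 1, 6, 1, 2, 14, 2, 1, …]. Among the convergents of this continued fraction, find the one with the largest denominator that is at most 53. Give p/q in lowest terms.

169/23

a_0 = 7: 7/1  (≤ bound)
a_1 = 2: 15/2  (≤ bound)
a_2 = 1: 22/3  (≤ bound)
a_3 = 6: 147/20  (≤ bound)
a_4 = 1: 169/23  (≤ bound)
a_5 = 2: 485/66  (> 53, stop)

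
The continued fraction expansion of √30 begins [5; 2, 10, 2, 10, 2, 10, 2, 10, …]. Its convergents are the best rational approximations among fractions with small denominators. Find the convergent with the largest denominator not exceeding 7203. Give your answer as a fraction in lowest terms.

List convergents until the denominator exceeds the bound:
a_0 = 5: 5/1  (≤ bound)
a_1 = 2: 11/2  (≤ bound)
a_2 = 10: 115/21  (≤ bound)
a_3 = 2: 241/44  (≤ bound)
a_4 = 10: 2525/461  (≤ bound)
a_5 = 2: 5291/966  (≤ bound)
a_6 = 10: 55435/10121  (> 7203, stop)

5291/966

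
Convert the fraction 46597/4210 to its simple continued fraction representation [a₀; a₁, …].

[11; 14, 1, 2, 47, 2]

⌊46597/4210⌋ = 11, remainder 287
⌊4210/287⌋ = 14, remainder 192
⌊287/192⌋ = 1, remainder 95
⌊192/95⌋ = 2, remainder 2
⌊95/2⌋ = 47, remainder 1
⌊2/1⌋ = 2, remainder 0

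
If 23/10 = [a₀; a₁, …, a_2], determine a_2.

⌊23/10⌋ = 2, remainder 3
⌊10/3⌋ = 3, remainder 1
⌊3/1⌋ = 3, remainder 0

3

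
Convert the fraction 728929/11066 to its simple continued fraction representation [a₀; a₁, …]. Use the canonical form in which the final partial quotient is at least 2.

[65; 1, 6, 1, 3, 12, 1, 26]

728929 ÷ 11066 → quotient 65, remainder 9639
11066 ÷ 9639 → quotient 1, remainder 1427
9639 ÷ 1427 → quotient 6, remainder 1077
1427 ÷ 1077 → quotient 1, remainder 350
1077 ÷ 350 → quotient 3, remainder 27
350 ÷ 27 → quotient 12, remainder 26
27 ÷ 26 → quotient 1, remainder 1
26 ÷ 1 → quotient 26, remainder 0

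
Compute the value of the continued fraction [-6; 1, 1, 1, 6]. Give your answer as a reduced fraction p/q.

-107/20

Compute successive convergents:
a_0 = -6: -6/1
a_1 = 1: -5/1
a_2 = 1: -11/2
a_3 = 1: -16/3
a_4 = 6: -107/20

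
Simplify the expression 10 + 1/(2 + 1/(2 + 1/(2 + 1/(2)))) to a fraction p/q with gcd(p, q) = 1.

302/29

a_0 = 10: 10/1
a_1 = 2: 21/2
a_2 = 2: 52/5
a_3 = 2: 125/12
a_4 = 2: 302/29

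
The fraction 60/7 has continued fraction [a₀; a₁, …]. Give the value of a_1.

1

Apply division with remainder until the remainder is 0:
60 ÷ 7 → quotient 8, remainder 4
7 ÷ 4 → quotient 1, remainder 3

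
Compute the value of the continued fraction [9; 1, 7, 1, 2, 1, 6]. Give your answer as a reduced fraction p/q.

2333/236

Compute successive convergents:
a_0 = 9: 9/1
a_1 = 1: 10/1
a_2 = 7: 79/8
a_3 = 1: 89/9
a_4 = 2: 257/26
a_5 = 1: 346/35
a_6 = 6: 2333/236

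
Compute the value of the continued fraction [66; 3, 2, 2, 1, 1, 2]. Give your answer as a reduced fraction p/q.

a_0 = 66: 66/1
a_1 = 3: 199/3
a_2 = 2: 464/7
a_3 = 2: 1127/17
a_4 = 1: 1591/24
a_5 = 1: 2718/41
a_6 = 2: 7027/106

7027/106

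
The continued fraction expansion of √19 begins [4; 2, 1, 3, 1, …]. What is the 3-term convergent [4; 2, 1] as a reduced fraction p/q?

Collapse the nested fraction from the inside out:
Start with 1.
2 + 1/(1/1) = 2 + 1/1 = 3/1
4 + 1/(3/1) = 4 + 1/3 = 13/3

13/3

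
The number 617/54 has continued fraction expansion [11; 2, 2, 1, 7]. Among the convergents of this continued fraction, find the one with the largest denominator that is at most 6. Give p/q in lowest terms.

57/5

a_0 = 11: 11/1  (≤ bound)
a_1 = 2: 23/2  (≤ bound)
a_2 = 2: 57/5  (≤ bound)
a_3 = 1: 80/7  (> 6, stop)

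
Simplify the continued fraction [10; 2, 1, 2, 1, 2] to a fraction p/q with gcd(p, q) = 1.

Start with 2.
1 + 1/(2/1) = 1 + 1/2 = 3/2
2 + 1/(3/2) = 2 + 2/3 = 8/3
1 + 1/(8/3) = 1 + 3/8 = 11/8
2 + 1/(11/8) = 2 + 8/11 = 30/11
10 + 1/(30/11) = 10 + 11/30 = 311/30

311/30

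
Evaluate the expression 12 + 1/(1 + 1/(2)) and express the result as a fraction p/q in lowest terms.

a_0 = 12: 12/1
a_1 = 1: 13/1
a_2 = 2: 38/3

38/3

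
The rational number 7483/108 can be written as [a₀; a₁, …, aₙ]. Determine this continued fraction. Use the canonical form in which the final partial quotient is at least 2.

7483 = 69·108 + 31, so a_0 = 69
108 = 3·31 + 15, so a_1 = 3
31 = 2·15 + 1, so a_2 = 2
15 = 15·1 + 0, so a_3 = 15

[69; 3, 2, 15]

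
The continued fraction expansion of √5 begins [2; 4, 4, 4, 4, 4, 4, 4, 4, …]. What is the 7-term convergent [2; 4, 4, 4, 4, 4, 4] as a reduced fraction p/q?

12238/5473

Start with 4.
4 + 1/(4/1) = 4 + 1/4 = 17/4
4 + 1/(17/4) = 4 + 4/17 = 72/17
4 + 1/(72/17) = 4 + 17/72 = 305/72
4 + 1/(305/72) = 4 + 72/305 = 1292/305
4 + 1/(1292/305) = 4 + 305/1292 = 5473/1292
2 + 1/(5473/1292) = 2 + 1292/5473 = 12238/5473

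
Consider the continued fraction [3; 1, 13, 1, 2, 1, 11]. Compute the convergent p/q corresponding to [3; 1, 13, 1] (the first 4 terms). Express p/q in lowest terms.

Start with 1.
13 + 1/(1/1) = 13 + 1/1 = 14/1
1 + 1/(14/1) = 1 + 1/14 = 15/14
3 + 1/(15/14) = 3 + 14/15 = 59/15

59/15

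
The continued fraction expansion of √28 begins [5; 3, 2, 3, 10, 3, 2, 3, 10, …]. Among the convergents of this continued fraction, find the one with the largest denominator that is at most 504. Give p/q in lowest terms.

a_0 = 5: 5/1  (≤ bound)
a_1 = 3: 16/3  (≤ bound)
a_2 = 2: 37/7  (≤ bound)
a_3 = 3: 127/24  (≤ bound)
a_4 = 10: 1307/247  (≤ bound)
a_5 = 3: 4048/765  (> 504, stop)

1307/247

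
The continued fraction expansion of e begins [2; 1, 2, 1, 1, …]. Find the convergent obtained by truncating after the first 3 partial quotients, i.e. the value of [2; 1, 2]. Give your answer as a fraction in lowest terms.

8/3

Starting at the tail and folding back:
Start with 2.
1 + 1/(2/1) = 1 + 1/2 = 3/2
2 + 1/(3/2) = 2 + 2/3 = 8/3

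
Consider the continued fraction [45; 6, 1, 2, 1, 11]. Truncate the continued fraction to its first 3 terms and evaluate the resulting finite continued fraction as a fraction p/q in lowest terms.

316/7

Start with 1.
6 + 1/(1/1) = 6 + 1/1 = 7/1
45 + 1/(7/1) = 45 + 1/7 = 316/7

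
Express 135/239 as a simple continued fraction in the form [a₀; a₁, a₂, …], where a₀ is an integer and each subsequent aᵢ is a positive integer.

[0; 1, 1, 3, 2, 1, 4, 2]

135 = 0·239 + 135, so a_0 = 0
239 = 1·135 + 104, so a_1 = 1
135 = 1·104 + 31, so a_2 = 1
104 = 3·31 + 11, so a_3 = 3
31 = 2·11 + 9, so a_4 = 2
11 = 1·9 + 2, so a_5 = 1
9 = 4·2 + 1, so a_6 = 4
2 = 2·1 + 0, so a_7 = 2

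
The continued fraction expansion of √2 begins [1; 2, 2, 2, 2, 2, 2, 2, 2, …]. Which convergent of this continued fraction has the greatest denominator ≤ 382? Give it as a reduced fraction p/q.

239/169

a_0 = 1: 1/1  (≤ bound)
a_1 = 2: 3/2  (≤ bound)
a_2 = 2: 7/5  (≤ bound)
a_3 = 2: 17/12  (≤ bound)
a_4 = 2: 41/29  (≤ bound)
a_5 = 2: 99/70  (≤ bound)
a_6 = 2: 239/169  (≤ bound)
a_7 = 2: 577/408  (> 382, stop)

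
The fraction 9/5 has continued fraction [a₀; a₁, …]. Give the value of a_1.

1

Run the Euclidean algorithm, recording each quotient:
9 = 1·5 + 4, so a_0 = 1
5 = 1·4 + 1, so a_1 = 1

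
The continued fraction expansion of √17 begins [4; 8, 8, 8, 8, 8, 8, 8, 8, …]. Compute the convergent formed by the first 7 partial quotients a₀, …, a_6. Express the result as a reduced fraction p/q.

a_0 = 4: 4/1
a_1 = 8: 33/8
a_2 = 8: 268/65
a_3 = 8: 2177/528
a_4 = 8: 17684/4289
a_5 = 8: 143649/34840
a_6 = 8: 1166876/283009

1166876/283009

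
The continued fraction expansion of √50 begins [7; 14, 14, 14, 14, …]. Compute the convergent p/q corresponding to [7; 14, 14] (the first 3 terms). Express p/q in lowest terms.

Start with 14.
14 + 1/(14/1) = 14 + 1/14 = 197/14
7 + 1/(197/14) = 7 + 14/197 = 1393/197

1393/197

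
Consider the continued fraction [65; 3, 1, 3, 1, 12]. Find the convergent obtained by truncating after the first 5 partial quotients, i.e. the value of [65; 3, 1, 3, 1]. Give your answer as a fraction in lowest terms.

Compute successive convergents:
a_0 = 65: 65/1
a_1 = 3: 196/3
a_2 = 1: 261/4
a_3 = 3: 979/15
a_4 = 1: 1240/19

1240/19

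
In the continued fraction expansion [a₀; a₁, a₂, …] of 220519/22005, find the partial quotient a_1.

⌊220519/22005⌋ = 10, remainder 469
⌊22005/469⌋ = 46, remainder 431

46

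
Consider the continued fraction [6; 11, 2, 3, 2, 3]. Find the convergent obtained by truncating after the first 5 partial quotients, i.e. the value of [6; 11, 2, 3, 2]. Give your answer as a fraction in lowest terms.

1114/183

Start with 2.
3 + 1/(2/1) = 3 + 1/2 = 7/2
2 + 1/(7/2) = 2 + 2/7 = 16/7
11 + 1/(16/7) = 11 + 7/16 = 183/16
6 + 1/(183/16) = 6 + 16/183 = 1114/183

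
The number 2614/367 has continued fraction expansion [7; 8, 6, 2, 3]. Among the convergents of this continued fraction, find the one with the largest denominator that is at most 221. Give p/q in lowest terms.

755/106

a_0 = 7: 7/1  (≤ bound)
a_1 = 8: 57/8  (≤ bound)
a_2 = 6: 349/49  (≤ bound)
a_3 = 2: 755/106  (≤ bound)
a_4 = 3: 2614/367  (> 221, stop)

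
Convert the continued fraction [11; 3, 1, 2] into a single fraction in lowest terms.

Starting at the tail and folding back:
Start with 2.
1 + 1/(2/1) = 1 + 1/2 = 3/2
3 + 1/(3/2) = 3 + 2/3 = 11/3
11 + 1/(11/3) = 11 + 3/11 = 124/11

124/11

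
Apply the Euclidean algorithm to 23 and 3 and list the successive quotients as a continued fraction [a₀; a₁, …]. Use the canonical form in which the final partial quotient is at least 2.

⌊23/3⌋ = 7, remainder 2
⌊3/2⌋ = 1, remainder 1
⌊2/1⌋ = 2, remainder 0

[7; 1, 2]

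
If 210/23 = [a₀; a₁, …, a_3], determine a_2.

Run the Euclidean algorithm, recording each quotient:
210 = 9·23 + 3, so a_0 = 9
23 = 7·3 + 2, so a_1 = 7
3 = 1·2 + 1, so a_2 = 1

1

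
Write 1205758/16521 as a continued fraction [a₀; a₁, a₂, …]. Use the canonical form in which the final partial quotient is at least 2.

1205758 ÷ 16521 → quotient 72, remainder 16246
16521 ÷ 16246 → quotient 1, remainder 275
16246 ÷ 275 → quotient 59, remainder 21
275 ÷ 21 → quotient 13, remainder 2
21 ÷ 2 → quotient 10, remainder 1
2 ÷ 1 → quotient 2, remainder 0

[72; 1, 59, 13, 10, 2]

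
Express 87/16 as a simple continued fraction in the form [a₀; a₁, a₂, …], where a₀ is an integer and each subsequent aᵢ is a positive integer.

Repeatedly divide and take the remainder:
⌊87/16⌋ = 5, remainder 7
⌊16/7⌋ = 2, remainder 2
⌊7/2⌋ = 3, remainder 1
⌊2/1⌋ = 2, remainder 0

[5; 2, 3, 2]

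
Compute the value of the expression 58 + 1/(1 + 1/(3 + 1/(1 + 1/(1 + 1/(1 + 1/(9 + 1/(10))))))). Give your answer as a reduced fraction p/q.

80183/1364

Use the convergent recurrence hₖ = aₖ·hₖ₋₁ + hₖ₋₂ (and likewise for the denominators kₖ):
a_0 = 58: 58/1
a_1 = 1: 59/1
a_2 = 3: 235/4
a_3 = 1: 294/5
a_4 = 1: 529/9
a_5 = 1: 823/14
a_6 = 9: 7936/135
a_7 = 10: 80183/1364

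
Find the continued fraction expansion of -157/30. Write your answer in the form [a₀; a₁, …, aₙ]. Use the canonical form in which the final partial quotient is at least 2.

[-6; 1, 3, 3, 2]

⌊-157/30⌋ = -6, remainder 23
⌊30/23⌋ = 1, remainder 7
⌊23/7⌋ = 3, remainder 2
⌊7/2⌋ = 3, remainder 1
⌊2/1⌋ = 2, remainder 0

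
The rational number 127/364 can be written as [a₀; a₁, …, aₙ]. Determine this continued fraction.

127 = 0·364 + 127, so a_0 = 0
364 = 2·127 + 110, so a_1 = 2
127 = 1·110 + 17, so a_2 = 1
110 = 6·17 + 8, so a_3 = 6
17 = 2·8 + 1, so a_4 = 2
8 = 8·1 + 0, so a_5 = 8

[0; 2, 1, 6, 2, 8]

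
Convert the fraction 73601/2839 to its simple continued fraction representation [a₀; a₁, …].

[25; 1, 12, 3, 23, 3]

73601 = 25·2839 + 2626, so a_0 = 25
2839 = 1·2626 + 213, so a_1 = 1
2626 = 12·213 + 70, so a_2 = 12
213 = 3·70 + 3, so a_3 = 3
70 = 23·3 + 1, so a_4 = 23
3 = 3·1 + 0, so a_5 = 3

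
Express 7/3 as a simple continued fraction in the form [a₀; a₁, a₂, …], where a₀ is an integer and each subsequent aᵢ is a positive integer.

7 ÷ 3 → quotient 2, remainder 1
3 ÷ 1 → quotient 3, remainder 0

[2; 3]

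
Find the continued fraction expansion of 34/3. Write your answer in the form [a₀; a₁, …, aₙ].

34 ÷ 3 → quotient 11, remainder 1
3 ÷ 1 → quotient 3, remainder 0

[11; 3]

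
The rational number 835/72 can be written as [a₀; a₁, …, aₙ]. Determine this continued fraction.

[11; 1, 1, 2, 14]

Repeatedly divide and take the remainder:
⌊835/72⌋ = 11, remainder 43
⌊72/43⌋ = 1, remainder 29
⌊43/29⌋ = 1, remainder 14
⌊29/14⌋ = 2, remainder 1
⌊14/1⌋ = 14, remainder 0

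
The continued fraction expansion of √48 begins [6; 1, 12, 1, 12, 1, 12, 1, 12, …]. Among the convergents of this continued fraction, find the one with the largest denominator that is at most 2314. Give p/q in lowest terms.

1351/195

List convergents until the denominator exceeds the bound:
a_0 = 6: 6/1  (≤ bound)
a_1 = 1: 7/1  (≤ bound)
a_2 = 12: 90/13  (≤ bound)
a_3 = 1: 97/14  (≤ bound)
a_4 = 12: 1254/181  (≤ bound)
a_5 = 1: 1351/195  (≤ bound)
a_6 = 12: 17466/2521  (> 2314, stop)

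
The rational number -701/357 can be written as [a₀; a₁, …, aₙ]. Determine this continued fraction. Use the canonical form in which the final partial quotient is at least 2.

[-2; 27, 2, 6]

Run the Euclidean algorithm, recording each quotient:
-701 = -2·357 + 13, so a_0 = -2
357 = 27·13 + 6, so a_1 = 27
13 = 2·6 + 1, so a_2 = 2
6 = 6·1 + 0, so a_3 = 6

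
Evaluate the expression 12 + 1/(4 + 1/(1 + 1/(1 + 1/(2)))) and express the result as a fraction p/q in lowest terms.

Start with 2.
1 + 1/(2/1) = 1 + 1/2 = 3/2
1 + 1/(3/2) = 1 + 2/3 = 5/3
4 + 1/(5/3) = 4 + 3/5 = 23/5
12 + 1/(23/5) = 12 + 5/23 = 281/23

281/23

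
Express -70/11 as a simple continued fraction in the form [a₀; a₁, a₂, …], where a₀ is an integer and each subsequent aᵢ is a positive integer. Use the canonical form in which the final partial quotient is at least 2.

[-7; 1, 1, 1, 3]

Apply division with remainder until the remainder is 0:
⌊-70/11⌋ = -7, remainder 7
⌊11/7⌋ = 1, remainder 4
⌊7/4⌋ = 1, remainder 3
⌊4/3⌋ = 1, remainder 1
⌊3/1⌋ = 3, remainder 0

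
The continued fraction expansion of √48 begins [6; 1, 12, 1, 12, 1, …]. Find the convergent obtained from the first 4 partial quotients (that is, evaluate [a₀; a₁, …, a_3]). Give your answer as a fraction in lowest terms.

97/14

Work from the innermost term outward:
Start with 1.
12 + 1/(1/1) = 12 + 1/1 = 13/1
1 + 1/(13/1) = 1 + 1/13 = 14/13
6 + 1/(14/13) = 6 + 13/14 = 97/14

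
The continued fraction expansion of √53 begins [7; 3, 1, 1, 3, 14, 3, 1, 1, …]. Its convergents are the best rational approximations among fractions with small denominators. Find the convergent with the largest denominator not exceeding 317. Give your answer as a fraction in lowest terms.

182/25

List convergents until the denominator exceeds the bound:
a_0 = 7: 7/1  (≤ bound)
a_1 = 3: 22/3  (≤ bound)
a_2 = 1: 29/4  (≤ bound)
a_3 = 1: 51/7  (≤ bound)
a_4 = 3: 182/25  (≤ bound)
a_5 = 14: 2599/357  (> 317, stop)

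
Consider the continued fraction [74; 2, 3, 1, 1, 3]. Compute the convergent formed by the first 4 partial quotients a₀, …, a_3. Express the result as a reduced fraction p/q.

670/9

Start with 1.
3 + 1/(1/1) = 3 + 1/1 = 4/1
2 + 1/(4/1) = 2 + 1/4 = 9/4
74 + 1/(9/4) = 74 + 4/9 = 670/9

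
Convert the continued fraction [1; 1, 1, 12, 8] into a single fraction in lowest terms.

Start with 8.
12 + 1/(8/1) = 12 + 1/8 = 97/8
1 + 1/(97/8) = 1 + 8/97 = 105/97
1 + 1/(105/97) = 1 + 97/105 = 202/105
1 + 1/(202/105) = 1 + 105/202 = 307/202

307/202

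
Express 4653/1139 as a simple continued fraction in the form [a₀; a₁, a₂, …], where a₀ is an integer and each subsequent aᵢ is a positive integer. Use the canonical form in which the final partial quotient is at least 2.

Apply division with remainder until the remainder is 0:
4653 ÷ 1139 → quotient 4, remainder 97
1139 ÷ 97 → quotient 11, remainder 72
97 ÷ 72 → quotient 1, remainder 25
72 ÷ 25 → quotient 2, remainder 22
25 ÷ 22 → quotient 1, remainder 3
22 ÷ 3 → quotient 7, remainder 1
3 ÷ 1 → quotient 3, remainder 0

[4; 11, 1, 2, 1, 7, 3]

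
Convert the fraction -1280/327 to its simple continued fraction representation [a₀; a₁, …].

-1280 = -4·327 + 28, so a_0 = -4
327 = 11·28 + 19, so a_1 = 11
28 = 1·19 + 9, so a_2 = 1
19 = 2·9 + 1, so a_3 = 2
9 = 9·1 + 0, so a_4 = 9

[-4; 11, 1, 2, 9]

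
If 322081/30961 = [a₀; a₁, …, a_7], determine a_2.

322081 ÷ 30961 → quotient 10, remainder 12471
30961 ÷ 12471 → quotient 2, remainder 6019
12471 ÷ 6019 → quotient 2, remainder 433

2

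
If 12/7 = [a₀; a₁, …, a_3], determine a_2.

12 ÷ 7 → quotient 1, remainder 5
7 ÷ 5 → quotient 1, remainder 2
5 ÷ 2 → quotient 2, remainder 1

2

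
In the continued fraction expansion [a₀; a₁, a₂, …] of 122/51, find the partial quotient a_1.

2

122 = 2·51 + 20, so a_0 = 2
51 = 2·20 + 11, so a_1 = 2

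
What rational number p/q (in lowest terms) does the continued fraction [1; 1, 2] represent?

5/3

Compute successive convergents:
a_0 = 1: 1/1
a_1 = 1: 2/1
a_2 = 2: 5/3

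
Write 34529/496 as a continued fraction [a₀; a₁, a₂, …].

[69; 1, 1, 1, 1, 2, 12, 3]

⌊34529/496⌋ = 69, remainder 305
⌊496/305⌋ = 1, remainder 191
⌊305/191⌋ = 1, remainder 114
⌊191/114⌋ = 1, remainder 77
⌊114/77⌋ = 1, remainder 37
⌊77/37⌋ = 2, remainder 3
⌊37/3⌋ = 12, remainder 1
⌊3/1⌋ = 3, remainder 0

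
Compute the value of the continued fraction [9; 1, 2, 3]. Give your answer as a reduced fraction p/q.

Start with 3.
2 + 1/(3/1) = 2 + 1/3 = 7/3
1 + 1/(7/3) = 1 + 3/7 = 10/7
9 + 1/(10/7) = 9 + 7/10 = 97/10

97/10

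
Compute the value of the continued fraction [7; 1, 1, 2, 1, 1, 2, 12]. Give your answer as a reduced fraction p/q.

Start with 12.
2 + 1/(12/1) = 2 + 1/12 = 25/12
1 + 1/(25/12) = 1 + 12/25 = 37/25
1 + 1/(37/25) = 1 + 25/37 = 62/37
2 + 1/(62/37) = 2 + 37/62 = 161/62
1 + 1/(161/62) = 1 + 62/161 = 223/161
1 + 1/(223/161) = 1 + 161/223 = 384/223
7 + 1/(384/223) = 7 + 223/384 = 2911/384

2911/384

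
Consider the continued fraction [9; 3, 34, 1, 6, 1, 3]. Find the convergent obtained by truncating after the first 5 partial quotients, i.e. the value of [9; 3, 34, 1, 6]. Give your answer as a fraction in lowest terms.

6895/739

Use the convergent recurrence hₖ = aₖ·hₖ₋₁ + hₖ₋₂ (and likewise for the denominators kₖ):
a_0 = 9: 9/1
a_1 = 3: 28/3
a_2 = 34: 961/103
a_3 = 1: 989/106
a_4 = 6: 6895/739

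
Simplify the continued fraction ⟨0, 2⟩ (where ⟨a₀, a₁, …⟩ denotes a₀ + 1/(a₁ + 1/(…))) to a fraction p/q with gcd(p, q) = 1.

1/2

Use the convergent recurrence hₖ = aₖ·hₖ₋₁ + hₖ₋₂ (and likewise for the denominators kₖ):
a_0 = 0: 0/1
a_1 = 2: 1/2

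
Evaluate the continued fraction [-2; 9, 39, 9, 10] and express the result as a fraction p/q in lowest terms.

Compute successive convergents:
a_0 = -2: -2/1
a_1 = 9: -17/9
a_2 = 39: -665/352
a_3 = 9: -6002/3177
a_4 = 10: -60685/32122

-60685/32122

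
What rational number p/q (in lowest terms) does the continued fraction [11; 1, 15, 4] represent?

776/65

Work from the innermost term outward:
Start with 4.
15 + 1/(4/1) = 15 + 1/4 = 61/4
1 + 1/(61/4) = 1 + 4/61 = 65/61
11 + 1/(65/61) = 11 + 61/65 = 776/65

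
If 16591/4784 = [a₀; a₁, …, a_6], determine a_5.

2

⌊16591/4784⌋ = 3, remainder 2239
⌊4784/2239⌋ = 2, remainder 306
⌊2239/306⌋ = 7, remainder 97
⌊306/97⌋ = 3, remainder 15
⌊97/15⌋ = 6, remainder 7
⌊15/7⌋ = 2, remainder 1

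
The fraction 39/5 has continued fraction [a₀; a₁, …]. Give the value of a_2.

4

39 ÷ 5 → quotient 7, remainder 4
5 ÷ 4 → quotient 1, remainder 1
4 ÷ 1 → quotient 4, remainder 0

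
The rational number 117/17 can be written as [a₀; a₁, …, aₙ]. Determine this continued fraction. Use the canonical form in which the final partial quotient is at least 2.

⌊117/17⌋ = 6, remainder 15
⌊17/15⌋ = 1, remainder 2
⌊15/2⌋ = 7, remainder 1
⌊2/1⌋ = 2, remainder 0

[6; 1, 7, 2]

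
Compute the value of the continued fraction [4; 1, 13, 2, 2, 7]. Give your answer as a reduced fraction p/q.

2628/533

Starting at the tail and folding back:
Start with 7.
2 + 1/(7/1) = 2 + 1/7 = 15/7
2 + 1/(15/7) = 2 + 7/15 = 37/15
13 + 1/(37/15) = 13 + 15/37 = 496/37
1 + 1/(496/37) = 1 + 37/496 = 533/496
4 + 1/(533/496) = 4 + 496/533 = 2628/533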